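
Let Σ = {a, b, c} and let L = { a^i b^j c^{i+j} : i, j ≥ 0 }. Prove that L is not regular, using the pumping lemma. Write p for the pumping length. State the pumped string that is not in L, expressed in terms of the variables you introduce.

a^{p+k} b^p c^{2p}

Assume L is regular; let p be its pumping constant.
Take w = a^p b^p c^{2p} ∈ L (with i=j=p, i+j=2p), |w| = 4p ≥ p.
Write w = xyz as guaranteed by the lemma, with |xy| ≤ p and y is nonempty.
Because |xy| ≤ p and w begins with p copies of a, we have y = a^k with 1 ≤ k ≤ p.
Consider xy^2z = a^{p+k} b^p c^{2p}. Now the a- and b-counts sum to 2p+k, but the c-count is 2p ≠ 2p+k. So xy^2z ∉ L.
Contradiction. Therefore L is not regular.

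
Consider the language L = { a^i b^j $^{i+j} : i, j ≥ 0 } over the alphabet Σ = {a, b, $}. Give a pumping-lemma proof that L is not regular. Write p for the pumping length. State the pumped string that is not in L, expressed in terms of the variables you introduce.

a^{p+k} b^p $^{2p}

Assume L is regular. Let p be the pumping length given by the pumping lemma.
Take w = a^p b^p $^{2p} ∈ L (with i=j=p, i+j=2p), |w| = 4p ≥ p.
The pumping lemma gives a decomposition w = xyz where |xy| ≤ p and |y| ≥ 1.
Because |xy| ≤ p and w begins with p copies of a, we have y = a^k with 1 ≤ k ≤ p.
Consider xy^2z = a^{p+k} b^p $^{2p}. Now the a- and b-counts sum to 2p+k, but the $-count is 2p ≠ 2p+k. So xy^2z ∉ L.
Contradiction. Therefore L is not regular.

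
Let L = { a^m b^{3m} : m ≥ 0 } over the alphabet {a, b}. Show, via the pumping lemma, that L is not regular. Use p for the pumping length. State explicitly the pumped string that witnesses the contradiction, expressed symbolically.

a^{p+k} b^{3p}

Suppose for contradiction that L is regular, and let p be the pumping length.
Take w = a^p b^{3p}. Then w ∈ L and |w| = 4p ≥ p.
The pumping lemma gives a decomposition w = xyz where |xy| ≤ p and |y| > 0.
The first p characters of w are a's, so xy (and hence y) consists only of a's. Write y = a^k, 1 ≤ k ≤ p.
Pump with i = 2: xy^2z = a^{p+k} b^{3p}. For this to lie in L we would need 3p = 3(p+k), which forces k = 0. But k ≥ 1, so xy^2z ∉ L.
Contradiction. Therefore L is not regular.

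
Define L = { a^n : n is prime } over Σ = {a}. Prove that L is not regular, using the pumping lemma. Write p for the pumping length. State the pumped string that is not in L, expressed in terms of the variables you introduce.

Assume L is regular; let p be its pumping constant.
Let q be a prime with q ≥ p+2 (infinitely many primes exist), and take w = a^q ∈ L with |w| = q ≥ p.
The pumping lemma gives a decomposition w = xyz where |xy| ≤ p and y is nonempty.
Then y = a^k for some k with 1 ≤ k ≤ p.
Since 1 ≤ k ≤ p, |xz| = q-k. Pump with i = q+1: |xy^{q+1}z| = (q-k)+(q+1)k = q+qk = q(1+k), which is composite (both factors ≥ 2). So xy^{q+1}z = a^{q(1+k)} ∉ L.
Contradiction. Therefore L is not regular.

a^{q(1+k)}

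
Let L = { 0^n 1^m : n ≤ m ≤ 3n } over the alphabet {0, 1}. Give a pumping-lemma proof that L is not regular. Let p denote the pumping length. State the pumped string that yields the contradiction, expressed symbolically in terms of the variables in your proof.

Toward a contradiction, assume L is regular with pumping length p.
Take w = 0^p 1^p ∈ L (since p ≤ p ≤ 3p), with |w| = 2p ≥ p.
The pumping lemma gives a decomposition w = xyz where |xy| ≤ p and |y| > 0.
Since the first p symbols of w are all 0's and |xy| ≤ p, y lies entirely in the leading 0-block: y = 0^k for some k with 1 ≤ k ≤ p.
Pump with i = 2: xy^2z = 0^{p+k} 1^p. Now n = p+k > p = m, so the condition n ≤ m fails. Thus xy^2z ∉ L.
Contradiction. Therefore L is not regular.

0^{p+k} 1^p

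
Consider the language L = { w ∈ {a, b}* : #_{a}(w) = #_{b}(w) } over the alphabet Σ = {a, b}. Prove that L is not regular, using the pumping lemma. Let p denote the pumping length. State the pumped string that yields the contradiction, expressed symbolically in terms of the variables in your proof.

Assume L is regular. Let p be the pumping length given by the pumping lemma.
Choose w = a^p b^p ∈ L with |w| = 2p ≥ p.
By the pumping lemma, w = xyz with |xy| ≤ p and y is nonempty.
Since the first p symbols of w are all a's and |xy| ≤ p, y lies entirely in the leading a-block: y = a^k for some k with 1 ≤ k ≤ p.
Pump with i = 2: xy^2z = a^{p+k} b^p has p+k occurrences of a but only p of b. Since k ≥ 1 the counts differ, so xy^2z ∉ L.
This contradicts the pumping lemma, so L is not regular.

a^{p+k} b^p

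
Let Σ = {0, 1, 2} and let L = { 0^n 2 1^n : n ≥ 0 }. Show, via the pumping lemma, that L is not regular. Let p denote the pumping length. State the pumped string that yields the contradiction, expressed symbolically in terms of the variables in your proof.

0^{p+k} 2 1^p

Assume L is regular; let p be its pumping constant.
Take w = 0^p 2 1^p ∈ L with |w| = 2p+1 ≥ p.
The pumping lemma gives a decomposition w = xyz where |xy| ≤ p and |y| > 0.
Since the first p symbols of w are all 0's and |xy| ≤ p, y lies entirely in the leading 0-block: y = 0^k for some k with 1 ≤ k ≤ p.
Pump with i = 2: xy^2z = 0^{p+k} 2 1^p, which would require p+k = p. But k ≥ 1, so xy^2z ∉ L.
This is a contradiction; hence L is not regular.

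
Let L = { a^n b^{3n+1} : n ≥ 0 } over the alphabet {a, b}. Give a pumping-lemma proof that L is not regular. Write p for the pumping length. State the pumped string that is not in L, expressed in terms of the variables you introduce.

Assume L is regular. Let p be the pumping length given by the pumping lemma.
Let w = a^p b^{3p+1} ∈ L; note |w| = 4p+1 ≥ p.
Write w = xyz as guaranteed by the lemma, with |xy| ≤ p and |y| > 0.
The first p characters of w are a's, so xy (and hence y) consists only of a's. Write y = a^k, 1 ≤ k ≤ p.
Pump with i = 2: xy^2z = a^{p+k} b^{3p+1}. For this to lie in L we would need 3p+1 = 3(p+k)+1, which forces k = 0. But k ≥ 1, so xy^2z ∉ L.
This contradicts the pumping lemma, so L is not regular.

a^{p+k} b^{3p+1}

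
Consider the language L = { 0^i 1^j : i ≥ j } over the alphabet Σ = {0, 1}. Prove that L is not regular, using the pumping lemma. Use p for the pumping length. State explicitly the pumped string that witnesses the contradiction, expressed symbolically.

Assume L is regular. Let p be the pumping length given by the pumping lemma.
Choose w = 0^p 1^p ∈ L, with |w| = 2p ≥ p.
The pumping lemma gives a decomposition w = xyz where |xy| ≤ p and |y| ≥ 1.
Because |xy| ≤ p and w begins with p copies of 0, we have y = 0^k with 1 ≤ k ≤ p.
Consider xy^0z = xz = 0^{p-k} 1^p. Since k ≥ 1, the 0-count p-k is less than p, so i ≥ j fails; thus xz ∉ L.
This is a contradiction; hence L is not regular.

0^{p-k} 1^p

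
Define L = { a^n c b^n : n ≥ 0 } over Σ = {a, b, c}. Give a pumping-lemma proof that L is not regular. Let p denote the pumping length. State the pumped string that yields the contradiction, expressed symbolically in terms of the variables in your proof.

a^{p+k} c b^p

Suppose for contradiction that L is regular, and let p be the pumping length.
Take w = a^p c b^p ∈ L with |w| = 2p+1 ≥ p.
By the pumping lemma, w = xyz with |xy| ≤ p and |y| > 0.
Because |xy| ≤ p and w begins with p copies of a, we have y = a^k with 1 ≤ k ≤ p.
Pump with i = 2: xy^2z = a^{p+k} c b^p, which would require p+k = p. But k ≥ 1, so xy^2z ∉ L.
Contradiction. Therefore L is not regular.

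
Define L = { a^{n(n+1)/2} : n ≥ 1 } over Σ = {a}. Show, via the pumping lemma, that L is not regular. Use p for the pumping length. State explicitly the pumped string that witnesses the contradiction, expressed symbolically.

Assume L is regular; let p be its pumping constant.
Take w = a^{p(p+1)/2} ∈ L with |w| = p(p+1)/2 ≥ p.
The pumping lemma gives a decomposition w = xyz where |xy| ≤ p and |y| > 0.
Then y = a^k for some k with 1 ≤ k ≤ p.
Pump with i = 2: xy^2z = a^{p(p+1)/2+k}. Since 1 ≤ k ≤ p, p(p+1)/2 < p(p+1)/2+k ≤ p(p+1)/2+p < (p+1)(p+2)/2, so p(p+1)/2+k is strictly between consecutive triangular numbers. So xy^2z ∉ L.
This is a contradiction; hence L is not regular.

a^{p(p+1)/2+k}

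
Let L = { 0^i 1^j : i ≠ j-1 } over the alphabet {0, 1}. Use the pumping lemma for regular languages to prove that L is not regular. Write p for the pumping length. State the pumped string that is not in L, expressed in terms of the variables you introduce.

0^{p+p!} 1^{p+p!+1}

Assume L is regular; let p be its pumping constant.
Choose w = 0^p 1^{p+p!+1}. Since p ≠ (p+p!+1)-1 = p+p!, w ∈ L; and |w| ≥ p.
The pumping lemma gives a decomposition w = xyz where |xy| ≤ p and y is nonempty.
Since the first p symbols of w are all 0's and |xy| ≤ p, y lies entirely in the leading 0-block: y = 0^k for some k with 1 ≤ k ≤ p.
Since 1 ≤ k ≤ p, k divides p!; set t = 1 + p!/k. Then xy^t z has p + (p!/k)·k = p + p! copies of 0. Now the 0-count is p+p! and (1-count)-1 = (p+p!+1)-1 = p+p!, so i ≠ j-1 fails. So xy^t z = 0^{p+p!} 1^{p+p!+1} ∉ L.
Contradiction. Therefore L is not regular.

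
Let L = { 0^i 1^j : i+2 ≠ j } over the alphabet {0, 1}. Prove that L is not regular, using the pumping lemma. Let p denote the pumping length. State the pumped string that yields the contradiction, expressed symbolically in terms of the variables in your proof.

0^{p+p!} 1^{p+p!+2}

Assume L is regular. Let p be the pumping length given by the pumping lemma.
Choose w = 0^p 1^{p+p!+2}. Since p ≠ (p+p!+2)-2 = p+p!, w ∈ L; and |w| ≥ p.
By the pumping lemma, w = xyz with |xy| ≤ p and |y| > 0.
The first p characters of w are 0's, so xy (and hence y) consists only of 0's. Write y = 0^k, 1 ≤ k ≤ p.
Since 1 ≤ k ≤ p, k divides p!; set t = 1 + p!/k. Then xy^t z has p + (p!/k)·k = p + p! copies of 0. Now the 0-count is p+p! and (1-count)-2 = (p+p!+2)-2 = p+p!, so i+2 ≠ j fails. So xy^t z = 0^{p+p!} 1^{p+p!+2} ∉ L.
Contradiction. Therefore L is not regular.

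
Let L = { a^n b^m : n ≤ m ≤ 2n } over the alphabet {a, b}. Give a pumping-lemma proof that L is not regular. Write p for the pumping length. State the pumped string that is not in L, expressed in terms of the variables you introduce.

Assume L is regular; let p be its pumping constant.
Take w = a^p b^p ∈ L (since p ≤ p ≤ 2p), with |w| = 2p ≥ p.
By the pumping lemma, w = xyz with |xy| ≤ p and y is nonempty.
The first p characters of w are a's, so xy (and hence y) consists only of a's. Write y = a^k, 1 ≤ k ≤ p.
Pump with i = 2: xy^2z = a^{p+k} b^p. Now n = p+k > p = m, so the condition n ≤ m fails. Thus xy^2z ∉ L.
Contradiction. Therefore L is not regular.

a^{p+k} b^p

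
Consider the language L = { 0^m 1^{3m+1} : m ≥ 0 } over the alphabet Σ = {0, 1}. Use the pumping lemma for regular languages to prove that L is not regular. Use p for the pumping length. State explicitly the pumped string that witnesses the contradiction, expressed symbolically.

0^{p+k} 1^{3p+1}

Assume L is regular; let p be its pumping constant.
Choose w = 0^p 1^{3p+1}, which is in L with |w| = 4p+1 ≥ p.
By the pumping lemma, w = xyz with |xy| ≤ p and |y| ≥ 1.
Because |xy| ≤ p and w begins with p copies of 0, we have y = 0^k with 1 ≤ k ≤ p.
Pump with i = 2: xy^2z = 0^{p+k} 1^{3p+1}. For this to lie in L we would need 3p+1 = 3(p+k)+1, which forces k = 0. But k ≥ 1, so xy^2z ∉ L.
This contradicts the pumping lemma, so L is not regular.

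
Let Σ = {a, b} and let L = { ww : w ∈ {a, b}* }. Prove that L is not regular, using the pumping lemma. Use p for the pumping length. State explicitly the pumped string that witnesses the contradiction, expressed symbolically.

Assume L is regular; let p be its pumping constant.
Take w = a^p b^p a^p b^p = uu where u = a^pb^p; then w ∈ L and |w| = 4p ≥ p.
Write w = xyz as guaranteed by the lemma, with |xy| ≤ p and |y| > 0.
The first p characters of w are a's, so xy (and hence y) consists only of a's. Write y = a^k, 1 ≤ k ≤ p.
Pump with i = 2: xy^2z = a^{p+k} b^p a^p b^p, of length 4p+k. Suppose this equals vv. The string starts with a and ends with b, so v does too; thus the boundary between the two copies of v is a b→a transition. There is exactly one such transition, at position 2p+k, so |v| = 2p+k and |vv| = 4p+2k ≠ 4p+k since k ≥ 1. So xy^2z ∉ L.
This contradicts the pumping lemma, so L is not regular.

a^{p+k} b^p a^p b^p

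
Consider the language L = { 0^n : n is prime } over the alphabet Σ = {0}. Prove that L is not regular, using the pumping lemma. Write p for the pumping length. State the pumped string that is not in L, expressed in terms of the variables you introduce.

Suppose for contradiction that L is regular, and let p be the pumping length.
Let q be a prime with q ≥ p+2 (infinitely many primes exist), and take w = 0^q ∈ L with |w| = q ≥ p.
The pumping lemma gives a decomposition w = xyz where |xy| ≤ p and |y| ≥ 1.
Then y = 0^k for some k with 1 ≤ k ≤ p.
Since 1 ≤ k ≤ p, |xz| = q-k. Pump with i = q+1: |xy^{q+1}z| = (q-k)+(q+1)k = q+qk = q(1+k), which is composite (both factors ≥ 2). So xy^{q+1}z = 0^{q(1+k)} ∉ L.
This is a contradiction; hence L is not regular.

0^{q(1+k)}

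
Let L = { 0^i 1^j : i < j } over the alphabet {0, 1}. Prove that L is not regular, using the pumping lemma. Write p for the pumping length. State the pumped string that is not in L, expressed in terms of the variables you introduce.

Assume L is regular; let p be its pumping constant.
Choose w = 0^p 1^{p+1} ∈ L, with |w| = 2p+1 ≥ p.
By the pumping lemma, w = xyz with |xy| ≤ p and |y| > 0.
Since the first p symbols of w are all 0's and |xy| ≤ p, y lies entirely in the leading 0-block: y = 0^k for some k with 1 ≤ k ≤ p.
Consider xy^2z = 0^{p+k} 1^{p+1}. Since k ≥ 1, the 0-count p+k is at least p+1, so i < j fails; thus xy^2z ∉ L.
Contradiction. Therefore L is not regular.

0^{p+k} 1^{p+1}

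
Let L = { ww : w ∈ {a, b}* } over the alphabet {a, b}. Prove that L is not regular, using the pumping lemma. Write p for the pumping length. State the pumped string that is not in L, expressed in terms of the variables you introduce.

Assume L is regular. Let p be the pumping length given by the pumping lemma.
Take w = a^p b^p a^p b^p = uu where u = a^pb^p; then w ∈ L and |w| = 4p ≥ p.
Write w = xyz as guaranteed by the lemma, with |xy| ≤ p and |y| ≥ 1.
The first p characters of w are a's, so xy (and hence y) consists only of a's. Write y = a^k, 1 ≤ k ≤ p.
Pump with i = 2: xy^2z = a^{p+k} b^p a^p b^p, of length 4p+k. Suppose this equals vv. The string starts with a and ends with b, so v does too; thus the boundary between the two copies of v is a b→a transition. There is exactly one such transition, at position 2p+k, so |v| = 2p+k and |vv| = 4p+2k ≠ 4p+k since k ≥ 1. So xy^2z ∉ L.
This is a contradiction; hence L is not regular.

a^{p+k} b^p a^p b^p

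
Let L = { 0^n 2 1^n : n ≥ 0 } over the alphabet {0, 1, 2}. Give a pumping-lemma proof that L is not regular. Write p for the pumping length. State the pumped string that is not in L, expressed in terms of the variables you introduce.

0^{p+k} 2 1^p

Suppose for contradiction that L is regular, and let p be the pumping length.
Take w = 0^p 2 1^p ∈ L with |w| = 2p+1 ≥ p.
Write w = xyz as guaranteed by the lemma, with |xy| ≤ p and |y| ≥ 1.
Since the first p symbols of w are all 0's and |xy| ≤ p, y lies entirely in the leading 0-block: y = 0^k for some k with 1 ≤ k ≤ p.
Pump with i = 2: xy^2z = 0^{p+k} 2 1^p, which would require p+k = p. But k ≥ 1, so xy^2z ∉ L.
Contradiction. Therefore L is not regular.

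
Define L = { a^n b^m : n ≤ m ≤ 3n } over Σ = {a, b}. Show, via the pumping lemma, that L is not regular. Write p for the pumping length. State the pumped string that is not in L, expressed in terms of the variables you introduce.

Toward a contradiction, assume L is regular with pumping length p.
Take w = a^p b^p ∈ L (since p ≤ p ≤ 3p), with |w| = 2p ≥ p.
The pumping lemma gives a decomposition w = xyz where |xy| ≤ p and |y| > 0.
Since the first p symbols of w are all a's and |xy| ≤ p, y lies entirely in the leading a-block: y = a^k for some k with 1 ≤ k ≤ p.
Pump with i = 2: xy^2z = a^{p+k} b^p. Now n = p+k > p = m, so the condition n ≤ m fails. Thus xy^2z ∉ L.
This is a contradiction; hence L is not regular.

a^{p+k} b^p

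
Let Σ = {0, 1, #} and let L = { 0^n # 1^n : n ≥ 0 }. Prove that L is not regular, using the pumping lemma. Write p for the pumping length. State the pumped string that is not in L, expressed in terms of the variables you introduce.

0^{p+k} # 1^p

Toward a contradiction, assume L is regular with pumping length p.
Take w = 0^p # 1^p ∈ L with |w| = 2p+1 ≥ p.
By the pumping lemma, w = xyz with |xy| ≤ p and y is nonempty.
Because |xy| ≤ p and w begins with p copies of 0, we have y = 0^k with 1 ≤ k ≤ p.
Pump with i = 2: xy^2z = 0^{p+k} # 1^p, which would require p+k = p. But k ≥ 1, so xy^2z ∉ L.
Contradiction. Therefore L is not regular.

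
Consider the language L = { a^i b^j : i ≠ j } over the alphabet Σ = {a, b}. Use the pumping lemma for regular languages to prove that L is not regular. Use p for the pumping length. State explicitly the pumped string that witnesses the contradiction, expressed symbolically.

a^{p+p!} b^{p+p!}

Toward a contradiction, assume L is regular with pumping length p.
Choose w = a^p b^{p+p!}. Since p ≠ p+p!, w ∈ L; and |w| ≥ p.
The pumping lemma gives a decomposition w = xyz where |xy| ≤ p and |y| > 0.
Since the first p symbols of w are all a's and |xy| ≤ p, y lies entirely in the leading a-block: y = a^k for some k with 1 ≤ k ≤ p.
Since 1 ≤ k ≤ p, k divides p!; set t = 1 + p!/k. Then xy^t z has p + (p!/k)·k = p + p! copies of a. Now the a-count equals the b-count, so i ≠ j fails. So xy^t z = a^{p+p!} b^{p+p!} ∉ L.
This contradicts the pumping lemma, so L is not regular.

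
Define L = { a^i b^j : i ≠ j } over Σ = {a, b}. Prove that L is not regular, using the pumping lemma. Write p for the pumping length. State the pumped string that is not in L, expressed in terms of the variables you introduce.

Suppose for contradiction that L is regular, and let p be the pumping length.
Choose w = a^p b^{p+p!}. Since p ≠ p+p!, w ∈ L; and |w| ≥ p.
By the pumping lemma, w = xyz with |xy| ≤ p and |y| > 0.
Because |xy| ≤ p and w begins with p copies of a, we have y = a^k with 1 ≤ k ≤ p.
Since 1 ≤ k ≤ p, k divides p!; set t = 1 + p!/k. Then xy^t z has p + (p!/k)·k = p + p! copies of a. Now the a-count equals the b-count, so i ≠ j fails. So xy^t z = a^{p+p!} b^{p+p!} ∉ L.
This contradicts the pumping lemma, so L is not regular.

a^{p+p!} b^{p+p!}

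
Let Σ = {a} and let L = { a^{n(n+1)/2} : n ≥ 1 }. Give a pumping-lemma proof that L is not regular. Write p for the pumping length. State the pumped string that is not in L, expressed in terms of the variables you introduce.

a^{p(p+1)/2+k}

Toward a contradiction, assume L is regular with pumping length p.
Take w = a^{p(p+1)/2} ∈ L with |w| = p(p+1)/2 ≥ p.
By the pumping lemma, w = xyz with |xy| ≤ p and |y| ≥ 1.
Then y = a^k for some k with 1 ≤ k ≤ p.
Pump with i = 2: xy^2z = a^{p(p+1)/2+k}. Since 1 ≤ k ≤ p, p(p+1)/2 < p(p+1)/2+k ≤ p(p+1)/2+p < (p+1)(p+2)/2, so p(p+1)/2+k is strictly between consecutive triangular numbers. So xy^2z ∉ L.
This is a contradiction; hence L is not regular.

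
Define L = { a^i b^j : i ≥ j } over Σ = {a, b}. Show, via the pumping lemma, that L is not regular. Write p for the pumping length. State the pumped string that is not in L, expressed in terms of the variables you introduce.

Toward a contradiction, assume L is regular with pumping length p.
Choose w = a^p b^p ∈ L, with |w| = 2p ≥ p.
The pumping lemma gives a decomposition w = xyz where |xy| ≤ p and |y| > 0.
Because |xy| ≤ p and w begins with p copies of a, we have y = a^k with 1 ≤ k ≤ p.
Consider xy^0z = xz = a^{p-k} b^p. Since k ≥ 1, the a-count p-k is less than p, so i ≥ j fails; thus xz ∉ L.
Contradiction. Therefore L is not regular.

a^{p-k} b^p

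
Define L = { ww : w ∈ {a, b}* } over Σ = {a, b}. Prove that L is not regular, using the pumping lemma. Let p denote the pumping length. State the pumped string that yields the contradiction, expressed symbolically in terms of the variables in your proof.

Assume L is regular; let p be its pumping constant.
Take w = a^p b^p a^p b^p = uu where u = a^pb^p; then w ∈ L and |w| = 4p ≥ p.
Write w = xyz as guaranteed by the lemma, with |xy| ≤ p and |y| > 0.
The first p characters of w are a's, so xy (and hence y) consists only of a's. Write y = a^k, 1 ≤ k ≤ p.
Pump with i = 2: xy^2z = a^{p+k} b^p a^p b^p, of length 4p+k. Suppose this equals vv. The string starts with a and ends with b, so v does too; thus the boundary between the two copies of v is a b→a transition. There is exactly one such transition, at position 2p+k, so |v| = 2p+k and |vv| = 4p+2k ≠ 4p+k since k ≥ 1. So xy^2z ∉ L.
This is a contradiction; hence L is not regular.

a^{p+k} b^p a^p b^p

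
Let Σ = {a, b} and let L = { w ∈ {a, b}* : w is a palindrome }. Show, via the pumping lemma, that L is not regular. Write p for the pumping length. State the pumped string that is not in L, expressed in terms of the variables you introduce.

a^{p+k} b a^p

Toward a contradiction, assume L is regular with pumping length p.
Take w = a^p b a^p, a palindrome of length 2p+1 ≥ p.
By the pumping lemma, w = xyz with |xy| ≤ p and |y| ≥ 1.
The first p characters of w are a's, so xy (and hence y) consists only of a's. Write y = a^k, 1 ≤ k ≤ p.
Pump with i = 2: xy^2z = a^{p+k} b a^p. Its reverse is a^p b a^{p+k}, which differs from xy^2z since k ≥ 1. So xy^2z is not a palindrome and xy^2z ∉ L.
This is a contradiction; hence L is not regular.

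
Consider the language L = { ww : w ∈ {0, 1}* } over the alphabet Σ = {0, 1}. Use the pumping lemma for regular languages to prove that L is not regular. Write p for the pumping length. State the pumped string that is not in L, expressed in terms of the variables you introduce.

Toward a contradiction, assume L is regular with pumping length p.
Take w = 0^p 1^p 0^p 1^p = uu where u = 0^p1^p; then w ∈ L and |w| = 4p ≥ p.
Write w = xyz as guaranteed by the lemma, with |xy| ≤ p and |y| > 0.
Because |xy| ≤ p and w begins with p copies of 0, we have y = 0^k with 1 ≤ k ≤ p.
Pump with i = 2: xy^2z = 0^{p+k} 1^p 0^p 1^p, of length 4p+k. Suppose this equals vv. The string starts with 0 and ends with 1, so v does too; thus the boundary between the two copies of v is a 1→0 transition. There is exactly one such transition, at position 2p+k, so |v| = 2p+k and |vv| = 4p+2k ≠ 4p+k since k ≥ 1. So xy^2z ∉ L.
Contradiction. Therefore L is not regular.

0^{p+k} 1^p 0^p 1^p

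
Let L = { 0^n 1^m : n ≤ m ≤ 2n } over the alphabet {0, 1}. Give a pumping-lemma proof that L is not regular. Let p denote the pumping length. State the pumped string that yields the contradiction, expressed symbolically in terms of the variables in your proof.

Suppose for contradiction that L is regular, and let p be the pumping length.
Take w = 0^p 1^p ∈ L (since p ≤ p ≤ 2p), with |w| = 2p ≥ p.
Write w = xyz as guaranteed by the lemma, with |xy| ≤ p and |y| ≥ 1.
Because |xy| ≤ p and w begins with p copies of 0, we have y = 0^k with 1 ≤ k ≤ p.
Pump with i = 2: xy^2z = 0^{p+k} 1^p. Now n = p+k > p = m, so the condition n ≤ m fails. Thus xy^2z ∉ L.
This is a contradiction; hence L is not regular.

0^{p+k} 1^p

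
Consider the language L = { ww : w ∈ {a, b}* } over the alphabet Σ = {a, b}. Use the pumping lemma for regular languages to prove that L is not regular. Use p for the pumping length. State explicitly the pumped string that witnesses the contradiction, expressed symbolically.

Toward a contradiction, assume L is regular with pumping length p.
Take w = a^p b^p a^p b^p = uu where u = a^pb^p; then w ∈ L and |w| = 4p ≥ p.
Write w = xyz as guaranteed by the lemma, with |xy| ≤ p and y is nonempty.
Because |xy| ≤ p and w begins with p copies of a, we have y = a^k with 1 ≤ k ≤ p.
Pump with i = 2: xy^2z = a^{p+k} b^p a^p b^p, of length 4p+k. Suppose this equals vv. The string starts with a and ends with b, so v does too; thus the boundary between the two copies of v is a b→a transition. There is exactly one such transition, at position 2p+k, so |v| = 2p+k and |vv| = 4p+2k ≠ 4p+k since k ≥ 1. So xy^2z ∉ L.
This is a contradiction; hence L is not regular.

a^{p+k} b^p a^p b^p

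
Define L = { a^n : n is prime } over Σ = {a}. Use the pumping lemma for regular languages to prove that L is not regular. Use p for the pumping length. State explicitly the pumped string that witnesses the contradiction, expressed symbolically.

Assume L is regular. Let p be the pumping length given by the pumping lemma.
Let q be a prime with q ≥ p+2 (infinitely many primes exist), and take w = a^q ∈ L with |w| = q ≥ p.
By the pumping lemma, w = xyz with |xy| ≤ p and |y| > 0.
Then y = a^k for some k with 1 ≤ k ≤ p.
Since 1 ≤ k ≤ p, |xz| = q-k. Pump with i = q+1: |xy^{q+1}z| = (q-k)+(q+1)k = q+qk = q(1+k), which is composite (both factors ≥ 2). So xy^{q+1}z = a^{q(1+k)} ∉ L.
Contradiction. Therefore L is not regular.

a^{q(1+k)}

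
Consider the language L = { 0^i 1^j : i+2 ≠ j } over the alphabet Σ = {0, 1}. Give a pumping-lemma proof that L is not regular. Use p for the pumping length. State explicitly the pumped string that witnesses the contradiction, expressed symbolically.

0^{p+p!} 1^{p+p!+2}

Toward a contradiction, assume L is regular with pumping length p.
Choose w = 0^p 1^{p+p!+2}. Since p ≠ (p+p!+2)-2 = p+p!, w ∈ L; and |w| ≥ p.
Write w = xyz as guaranteed by the lemma, with |xy| ≤ p and |y| > 0.
The first p characters of w are 0's, so xy (and hence y) consists only of 0's. Write y = 0^k, 1 ≤ k ≤ p.
Since 1 ≤ k ≤ p, k divides p!; set t = 1 + p!/k. Then xy^t z has p + (p!/k)·k = p + p! copies of 0. Now the 0-count is p+p! and (1-count)-2 = (p+p!+2)-2 = p+p!, so i+2 ≠ j fails. So xy^t z = 0^{p+p!} 1^{p+p!+2} ∉ L.
This contradicts the pumping lemma, so L is not regular.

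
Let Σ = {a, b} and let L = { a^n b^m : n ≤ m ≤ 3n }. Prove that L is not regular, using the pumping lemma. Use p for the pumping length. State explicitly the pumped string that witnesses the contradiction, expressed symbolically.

a^{p+k} b^p

Toward a contradiction, assume L is regular with pumping length p.
Take w = a^p b^p ∈ L (since p ≤ p ≤ 3p), with |w| = 2p ≥ p.
Write w = xyz as guaranteed by the lemma, with |xy| ≤ p and |y| ≥ 1.
Because |xy| ≤ p and w begins with p copies of a, we have y = a^k with 1 ≤ k ≤ p.
Pump with i = 2: xy^2z = a^{p+k} b^p. Now n = p+k > p = m, so the condition n ≤ m fails. Thus xy^2z ∉ L.
This is a contradiction; hence L is not regular.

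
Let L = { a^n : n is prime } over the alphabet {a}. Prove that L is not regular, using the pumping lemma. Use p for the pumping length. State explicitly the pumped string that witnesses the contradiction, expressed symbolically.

Assume L is regular. Let p be the pumping length given by the pumping lemma.
Let q be a prime with q ≥ p+2 (infinitely many primes exist), and take w = a^q ∈ L with |w| = q ≥ p.
By the pumping lemma, w = xyz with |xy| ≤ p and |y| ≥ 1.
Then y = a^k for some k with 1 ≤ k ≤ p.
Since 1 ≤ k ≤ p, |xz| = q-k. Pump with i = q+1: |xy^{q+1}z| = (q-k)+(q+1)k = q+qk = q(1+k), which is composite (both factors ≥ 2). So xy^{q+1}z = a^{q(1+k)} ∉ L.
This is a contradiction; hence L is not regular.

a^{q(1+k)}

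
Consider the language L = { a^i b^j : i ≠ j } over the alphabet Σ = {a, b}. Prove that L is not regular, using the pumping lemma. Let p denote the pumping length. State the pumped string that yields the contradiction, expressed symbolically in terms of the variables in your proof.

Toward a contradiction, assume L is regular with pumping length p.
Choose w = a^p b^{p+p!}. Since p ≠ p+p!, w ∈ L; and |w| ≥ p.
Write w = xyz as guaranteed by the lemma, with |xy| ≤ p and y is nonempty.
Since the first p symbols of w are all a's and |xy| ≤ p, y lies entirely in the leading a-block: y = a^k for some k with 1 ≤ k ≤ p.
Since 1 ≤ k ≤ p, k divides p!; set t = 1 + p!/k. Then xy^t z has p + (p!/k)·k = p + p! copies of a. Now the a-count equals the b-count, so i ≠ j fails. So xy^t z = a^{p+p!} b^{p+p!} ∉ L.
This is a contradiction; hence L is not regular.

a^{p+p!} b^{p+p!}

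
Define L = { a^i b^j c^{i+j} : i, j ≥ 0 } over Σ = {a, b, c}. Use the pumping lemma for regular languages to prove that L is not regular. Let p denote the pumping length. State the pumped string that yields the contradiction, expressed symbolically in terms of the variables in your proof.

Assume L is regular; let p be its pumping constant.
Take w = a^p b^p c^{2p} ∈ L (with i=j=p, i+j=2p), |w| = 4p ≥ p.
By the pumping lemma, w = xyz with |xy| ≤ p and |y| ≥ 1.
Since the first p symbols of w are all a's and |xy| ≤ p, y lies entirely in the leading a-block: y = a^k for some k with 1 ≤ k ≤ p.
Consider xy^2z = a^{p+k} b^p c^{2p}. Now the a- and b-counts sum to 2p+k, but the c-count is 2p ≠ 2p+k. So xy^2z ∉ L.
Contradiction. Therefore L is not regular.

a^{p+k} b^p c^{2p}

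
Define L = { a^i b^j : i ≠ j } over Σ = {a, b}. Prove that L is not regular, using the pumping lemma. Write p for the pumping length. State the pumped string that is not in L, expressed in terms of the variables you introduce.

Toward a contradiction, assume L is regular with pumping length p.
Choose w = a^p b^{p+p!}. Since p ≠ p+p!, w ∈ L; and |w| ≥ p.
By the pumping lemma, w = xyz with |xy| ≤ p and |y| > 0.
Since the first p symbols of w are all a's and |xy| ≤ p, y lies entirely in the leading a-block: y = a^k for some k with 1 ≤ k ≤ p.
Since 1 ≤ k ≤ p, k divides p!; set t = 1 + p!/k. Then xy^t z has p + (p!/k)·k = p + p! copies of a. Now the a-count equals the b-count, so i ≠ j fails. So xy^t z = a^{p+p!} b^{p+p!} ∉ L.
Contradiction. Therefore L is not regular.

a^{p+p!} b^{p+p!}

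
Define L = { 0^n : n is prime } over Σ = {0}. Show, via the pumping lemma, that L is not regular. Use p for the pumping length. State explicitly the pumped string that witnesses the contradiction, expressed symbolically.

0^{q(1+k)}

Toward a contradiction, assume L is regular with pumping length p.
Let q be a prime with q ≥ p+2 (infinitely many primes exist), and take w = 0^q ∈ L with |w| = q ≥ p.
The pumping lemma gives a decomposition w = xyz where |xy| ≤ p and y is nonempty.
Then y = 0^k for some k with 1 ≤ k ≤ p.
Since 1 ≤ k ≤ p, |xz| = q-k. Pump with i = q+1: |xy^{q+1}z| = (q-k)+(q+1)k = q+qk = q(1+k), which is composite (both factors ≥ 2). So xy^{q+1}z = 0^{q(1+k)} ∉ L.
Contradiction. Therefore L is not regular.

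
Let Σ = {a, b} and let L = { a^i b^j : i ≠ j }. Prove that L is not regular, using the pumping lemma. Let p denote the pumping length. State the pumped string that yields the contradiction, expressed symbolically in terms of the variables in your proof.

Assume L is regular; let p be its pumping constant.
Choose w = a^p b^{p+p!}. Since p ≠ p+p!, w ∈ L; and |w| ≥ p.
By the pumping lemma, w = xyz with |xy| ≤ p and y is nonempty.
The first p characters of w are a's, so xy (and hence y) consists only of a's. Write y = a^k, 1 ≤ k ≤ p.
Since 1 ≤ k ≤ p, k divides p!; set t = 1 + p!/k. Then xy^t z has p + (p!/k)·k = p + p! copies of a. Now the a-count equals the b-count, so i ≠ j fails. So xy^t z = a^{p+p!} b^{p+p!} ∉ L.
This contradicts the pumping lemma, so L is not regular.

a^{p+p!} b^{p+p!}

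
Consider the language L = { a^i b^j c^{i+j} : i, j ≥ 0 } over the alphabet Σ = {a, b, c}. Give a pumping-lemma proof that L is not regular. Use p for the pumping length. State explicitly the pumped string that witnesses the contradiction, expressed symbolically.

Assume L is regular; let p be its pumping constant.
Take w = a^p b^p c^{2p} ∈ L (with i=j=p, i+j=2p), |w| = 4p ≥ p.
The pumping lemma gives a decomposition w = xyz where |xy| ≤ p and y is nonempty.
Because |xy| ≤ p and w begins with p copies of a, we have y = a^k with 1 ≤ k ≤ p.
Consider xy^2z = a^{p+k} b^p c^{2p}. Now the a- and b-counts sum to 2p+k, but the c-count is 2p ≠ 2p+k. So xy^2z ∉ L.
This is a contradiction; hence L is not regular.

a^{p+k} b^p c^{2p}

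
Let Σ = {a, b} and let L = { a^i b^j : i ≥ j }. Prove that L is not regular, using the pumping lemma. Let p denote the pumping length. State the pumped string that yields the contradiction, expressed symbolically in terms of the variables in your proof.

Assume L is regular. Let p be the pumping length given by the pumping lemma.
Choose w = a^p b^p ∈ L, with |w| = 2p ≥ p.
Write w = xyz as guaranteed by the lemma, with |xy| ≤ p and y is nonempty.
Since the first p symbols of w are all a's and |xy| ≤ p, y lies entirely in the leading a-block: y = a^k for some k with 1 ≤ k ≤ p.
Consider xy^0z = xz = a^{p-k} b^p. Since k ≥ 1, the a-count p-k is less than p, so i ≥ j fails; thus xz ∉ L.
Contradiction. Therefore L is not regular.

a^{p-k} b^p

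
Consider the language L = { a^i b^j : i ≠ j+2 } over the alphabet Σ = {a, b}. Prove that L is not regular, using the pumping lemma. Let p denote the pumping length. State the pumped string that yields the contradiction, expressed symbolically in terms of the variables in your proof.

a^{p+p!} b^{p+p!-2}

Suppose for contradiction that L is regular, and let p be the pumping length.
Choose w = a^p b^{p+p!-2}. Since p ≠ (p+p!-2)+2 = p+p!, w ∈ L; and |w| ≥ p.
The pumping lemma gives a decomposition w = xyz where |xy| ≤ p and |y| ≥ 1.
The first p characters of w are a's, so xy (and hence y) consists only of a's. Write y = a^k, 1 ≤ k ≤ p.
Since 1 ≤ k ≤ p, k divides p!; set t = 1 + p!/k. Then xy^t z has p + (p!/k)·k = p + p! copies of a. Now the a-count is p+p! and (b-count)+2 = (p+p!-2)+2 = p+p!, so i ≠ j+2 fails. So xy^t z = a^{p+p!} b^{p+p!-2} ∉ L.
This contradicts the pumping lemma, so L is not regular.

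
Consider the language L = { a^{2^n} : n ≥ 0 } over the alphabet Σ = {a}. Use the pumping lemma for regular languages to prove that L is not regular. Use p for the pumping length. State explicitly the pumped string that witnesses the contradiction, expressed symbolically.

Toward a contradiction, assume L is regular with pumping length p.
Take w = a^{2^p} ∈ L with |w| = 2^p ≥ p.
The pumping lemma gives a decomposition w = xyz where |xy| ≤ p and |y| ≥ 1.
Then y = a^k for some k with 1 ≤ k ≤ p.
Pump with i = 2: xy^2z = a^{2^p+k}. Since 1 ≤ k ≤ p < 2^p, we have 2^p < 2^p+k < 2^{p+1}, so 2^p+k is not a power of 2. So xy^2z ∉ L.
This contradicts the pumping lemma, so L is not regular.

a^{2^p+k}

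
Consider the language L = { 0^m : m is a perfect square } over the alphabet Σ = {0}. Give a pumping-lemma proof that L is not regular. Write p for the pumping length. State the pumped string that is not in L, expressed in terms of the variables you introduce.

Assume L is regular; let p be its pumping constant.
Take w = 0^{p²} ∈ L with |w| = p² ≥ p.
By the pumping lemma, w = xyz with |xy| ≤ p and |y| > 0.
Then y = 0^k for some k with 1 ≤ k ≤ p.
Pump with i = 2: xy^2z = 0^{p²+k}. Since 1 ≤ k ≤ p, p² < p²+k ≤ p²+p < (p+1)², so p²+k lies strictly between consecutive squares and is not a perfect square. So xy^2z ∉ L.
Contradiction. Therefore L is not regular.

0^{p²+k}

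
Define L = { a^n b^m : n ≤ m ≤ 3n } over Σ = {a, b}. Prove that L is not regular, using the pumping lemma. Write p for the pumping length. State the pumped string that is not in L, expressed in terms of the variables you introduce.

a^{p+k} b^p

Assume L is regular; let p be its pumping constant.
Take w = a^p b^p ∈ L (since p ≤ p ≤ 3p), with |w| = 2p ≥ p.
By the pumping lemma, w = xyz with |xy| ≤ p and y is nonempty.
The first p characters of w are a's, so xy (and hence y) consists only of a's. Write y = a^k, 1 ≤ k ≤ p.
Pump with i = 2: xy^2z = a^{p+k} b^p. Now n = p+k > p = m, so the condition n ≤ m fails. Thus xy^2z ∉ L.
Contradiction. Therefore L is not regular.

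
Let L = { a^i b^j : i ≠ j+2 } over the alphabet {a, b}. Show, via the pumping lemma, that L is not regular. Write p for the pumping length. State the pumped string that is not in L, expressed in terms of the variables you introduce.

Assume L is regular. Let p be the pumping length given by the pumping lemma.
Choose w = a^p b^{p+p!-2}. Since p ≠ (p+p!-2)+2 = p+p!, w ∈ L; and |w| ≥ p.
By the pumping lemma, w = xyz with |xy| ≤ p and |y| > 0.
The first p characters of w are a's, so xy (and hence y) consists only of a's. Write y = a^k, 1 ≤ k ≤ p.
Since 1 ≤ k ≤ p, k divides p!; set t = 1 + p!/k. Then xy^t z has p + (p!/k)·k = p + p! copies of a. Now the a-count is p+p! and (b-count)+2 = (p+p!-2)+2 = p+p!, so i ≠ j+2 fails. So xy^t z = a^{p+p!} b^{p+p!-2} ∉ L.
Contradiction. Therefore L is not regular.

a^{p+p!} b^{p+p!-2}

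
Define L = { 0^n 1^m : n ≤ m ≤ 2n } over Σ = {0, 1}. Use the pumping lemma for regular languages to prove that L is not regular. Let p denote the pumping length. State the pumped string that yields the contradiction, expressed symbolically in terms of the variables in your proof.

Assume L is regular. Let p be the pumping length given by the pumping lemma.
Take w = 0^p 1^p ∈ L (since p ≤ p ≤ 2p), with |w| = 2p ≥ p.
Write w = xyz as guaranteed by the lemma, with |xy| ≤ p and |y| ≥ 1.
Since the first p symbols of w are all 0's and |xy| ≤ p, y lies entirely in the leading 0-block: y = 0^k for some k with 1 ≤ k ≤ p.
Pump with i = 2: xy^2z = 0^{p+k} 1^p. Now n = p+k > p = m, so the condition n ≤ m fails. Thus xy^2z ∉ L.
This is a contradiction; hence L is not regular.

0^{p+k} 1^p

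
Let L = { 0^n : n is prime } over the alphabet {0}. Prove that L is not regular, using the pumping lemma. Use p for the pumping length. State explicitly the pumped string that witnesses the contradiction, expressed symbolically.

0^{q(1+k)}

Assume L is regular; let p be its pumping constant.
Let q be a prime with q ≥ p+2 (infinitely many primes exist), and take w = 0^q ∈ L with |w| = q ≥ p.
The pumping lemma gives a decomposition w = xyz where |xy| ≤ p and |y| > 0.
Then y = 0^k for some k with 1 ≤ k ≤ p.
Since 1 ≤ k ≤ p, |xz| = q-k. Pump with i = q+1: |xy^{q+1}z| = (q-k)+(q+1)k = q+qk = q(1+k), which is composite (both factors ≥ 2). So xy^{q+1}z = 0^{q(1+k)} ∉ L.
This is a contradiction; hence L is not regular.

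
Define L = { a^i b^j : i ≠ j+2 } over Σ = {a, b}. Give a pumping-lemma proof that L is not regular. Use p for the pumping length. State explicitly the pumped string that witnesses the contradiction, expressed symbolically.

Assume L is regular; let p be its pumping constant.
Choose w = a^p b^{p+p!-2}. Since p ≠ (p+p!-2)+2 = p+p!, w ∈ L; and |w| ≥ p.
By the pumping lemma, w = xyz with |xy| ≤ p and y is nonempty.
Since the first p symbols of w are all a's and |xy| ≤ p, y lies entirely in the leading a-block: y = a^k for some k with 1 ≤ k ≤ p.
Since 1 ≤ k ≤ p, k divides p!; set t = 1 + p!/k. Then xy^t z has p + (p!/k)·k = p + p! copies of a. Now the a-count is p+p! and (b-count)+2 = (p+p!-2)+2 = p+p!, so i ≠ j+2 fails. So xy^t z = a^{p+p!} b^{p+p!-2} ∉ L.
Contradiction. Therefore L is not regular.

a^{p+p!} b^{p+p!-2}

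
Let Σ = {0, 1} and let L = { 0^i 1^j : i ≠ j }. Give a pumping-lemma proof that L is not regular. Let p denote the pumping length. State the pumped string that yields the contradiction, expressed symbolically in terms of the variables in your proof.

Toward a contradiction, assume L is regular with pumping length p.
Choose w = 0^p 1^{p+p!}. Since p ≠ p+p!, w ∈ L; and |w| ≥ p.
By the pumping lemma, w = xyz with |xy| ≤ p and |y| ≥ 1.
Since the first p symbols of w are all 0's and |xy| ≤ p, y lies entirely in the leading 0-block: y = 0^k for some k with 1 ≤ k ≤ p.
Since 1 ≤ k ≤ p, k divides p!; set t = 1 + p!/k. Then xy^t z has p + (p!/k)·k = p + p! copies of 0. Now the 0-count equals the 1-count, so i ≠ j fails. So xy^t z = 0^{p+p!} 1^{p+p!} ∉ L.
This is a contradiction; hence L is not regular.

0^{p+p!} 1^{p+p!}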